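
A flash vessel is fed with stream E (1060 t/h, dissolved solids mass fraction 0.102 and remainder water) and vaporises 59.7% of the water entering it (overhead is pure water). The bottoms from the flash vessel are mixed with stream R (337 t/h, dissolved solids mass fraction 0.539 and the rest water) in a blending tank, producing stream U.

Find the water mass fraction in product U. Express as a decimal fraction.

Vapour removed = 0.597×0.898×1060 = 568.27 t/h; concentrate = 491.73 t/h.
water reaching the mixer = 383.61 (from concentrate) + 337×0.461 = 538.96 t/h.
Product flow = 491.73 + 337 = 828.73 t/h; water fraction = 0.650.

0.650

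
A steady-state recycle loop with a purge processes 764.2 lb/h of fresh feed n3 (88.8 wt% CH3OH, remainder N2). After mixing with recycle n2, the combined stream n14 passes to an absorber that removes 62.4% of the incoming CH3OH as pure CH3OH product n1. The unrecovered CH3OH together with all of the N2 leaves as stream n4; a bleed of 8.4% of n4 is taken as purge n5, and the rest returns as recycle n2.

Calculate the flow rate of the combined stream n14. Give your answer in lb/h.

2054 lb/h

N2 enters only via n3 and leaves only via the purge: 764.2×0.112 = 0.084×(N2 in n4), and the absorber passes all N2, so N2 in n14 = N2 in n4 = 1018.9 lb/h.
CH3OH in n14: m_A = 764.2×0.888 + (1−0.084)·(1−0.624)·m_A, so m_A = 678.61/0.6556 = 1035.1 lb/h.
n14 = 1035.1 + 1018.9 = 2054.1 lb/h.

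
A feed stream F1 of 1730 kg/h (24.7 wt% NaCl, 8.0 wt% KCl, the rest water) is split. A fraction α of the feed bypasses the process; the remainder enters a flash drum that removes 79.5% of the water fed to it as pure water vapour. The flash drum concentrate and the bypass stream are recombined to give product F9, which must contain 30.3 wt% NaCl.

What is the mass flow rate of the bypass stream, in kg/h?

All 1730×0.247 = 427.31 kg/h of NaCl reaches F9, so F9 = 427.31/0.303 = 1410.3 kg/h and vapour = 319.74 kg/h.
The evaporator receives (1−α)·1730 of feed at 0.673 water and removes 0.795 of that water:
0.795×0.673×(1−α)×1730 = 319.74
(1−α) = 319.74/925.61 = 0.3454;  α = 0.6546.
Bypass flow = 0.6546×1730 = 1132.4 kg/h.

1132 kg/h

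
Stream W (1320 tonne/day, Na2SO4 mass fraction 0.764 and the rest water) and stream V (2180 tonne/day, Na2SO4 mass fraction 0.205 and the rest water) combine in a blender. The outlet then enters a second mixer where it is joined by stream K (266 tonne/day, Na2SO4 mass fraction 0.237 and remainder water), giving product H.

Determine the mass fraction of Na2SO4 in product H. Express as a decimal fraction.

Overall, product flow = 3766 tonne/day.
Na2SO4 in = 1320×0.764 + 2180×0.205 + 266×0.237 = 1518.4 tonne/day.
Na2SO4 fraction in H = 0.403.

0.403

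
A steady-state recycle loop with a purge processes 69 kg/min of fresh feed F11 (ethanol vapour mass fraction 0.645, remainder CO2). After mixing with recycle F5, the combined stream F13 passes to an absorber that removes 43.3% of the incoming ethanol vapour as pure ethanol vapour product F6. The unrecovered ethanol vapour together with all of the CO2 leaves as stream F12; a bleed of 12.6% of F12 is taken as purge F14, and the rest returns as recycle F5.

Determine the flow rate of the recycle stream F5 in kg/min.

CO2 enters only via F11 and leaves only via the purge: 69×0.355 = 0.126×(CO2 in F12), and the absorber passes all CO2, so CO2 in F13 = CO2 in F12 = 194.4 kg/min.
ethanol vapour in F13: m_A = 69×0.645 + (1−0.126)·(1−0.433)·m_A, so m_A = 44.505/0.5044 = 88.226 kg/min.
F12 = (1−0.433)×88.226 + 194.4 = 244.43 kg/min.
Recycle F5 = (1−0.126)×244.43 = 213.63 kg/min.

213.6 kg/min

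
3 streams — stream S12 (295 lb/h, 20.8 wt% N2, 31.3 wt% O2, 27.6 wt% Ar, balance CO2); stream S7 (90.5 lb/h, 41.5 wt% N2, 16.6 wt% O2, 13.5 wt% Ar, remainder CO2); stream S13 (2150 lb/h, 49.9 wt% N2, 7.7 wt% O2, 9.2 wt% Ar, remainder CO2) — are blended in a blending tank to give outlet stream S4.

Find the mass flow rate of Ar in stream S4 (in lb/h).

291.4 lb/h

Ar out = Ar in = 295×0.276 + 90.5×0.135 + 2150×0.092 = 291.44 lb/h.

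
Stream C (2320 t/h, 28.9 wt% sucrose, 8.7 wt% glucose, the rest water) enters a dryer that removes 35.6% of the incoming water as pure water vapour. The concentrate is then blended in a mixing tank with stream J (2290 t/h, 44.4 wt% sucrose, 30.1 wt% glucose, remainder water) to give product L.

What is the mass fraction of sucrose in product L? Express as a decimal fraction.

0.412

Vapour removed = 0.356×0.624×2320 = 515.37 t/h; concentrate = 1804.6 t/h.
sucrose reaching the mixer = 670.48 (from concentrate) + 2290×0.444 = 1687.2 t/h.
Product flow = 1804.6 + 2290 = 4094.6 t/h; sucrose fraction = 0.412.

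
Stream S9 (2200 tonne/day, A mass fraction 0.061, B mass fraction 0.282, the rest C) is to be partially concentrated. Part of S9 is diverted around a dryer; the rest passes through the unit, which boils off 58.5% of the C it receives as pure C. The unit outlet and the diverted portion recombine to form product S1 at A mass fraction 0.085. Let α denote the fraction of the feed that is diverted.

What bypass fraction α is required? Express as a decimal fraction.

All 2200×0.061 = 134.2 tonne/day of A reaches S1, so S1 = 134.2/0.085 = 1578.8 tonne/day and vapour = 621.18 tonne/day.
The evaporator receives (1−α)·2200 of feed at 0.657 C and removes 0.585 of that C:
0.585×0.657×(1−α)×2200 = 621.18
(1−α) = 621.18/845.56 = 0.7346;  α = 0.2654.

0.265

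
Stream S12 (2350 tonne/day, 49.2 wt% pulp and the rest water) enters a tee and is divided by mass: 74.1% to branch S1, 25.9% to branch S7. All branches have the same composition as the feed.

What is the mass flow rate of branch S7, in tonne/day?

Branch S7 flow = 0.259×2350 = 608.65 tonne/day.

608.6 tonne/day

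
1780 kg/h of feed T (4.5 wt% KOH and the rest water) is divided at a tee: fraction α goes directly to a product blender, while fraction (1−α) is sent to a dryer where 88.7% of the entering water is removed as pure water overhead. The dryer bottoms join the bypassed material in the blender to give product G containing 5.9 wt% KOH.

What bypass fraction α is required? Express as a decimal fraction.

0.720

All 1780×0.045 = 80.1 kg/h of KOH reaches G, so G = 80.1/0.059 = 1357.6 kg/h and vapour = 422.37 kg/h.
The evaporator receives (1−α)·1780 of feed at 0.955 water and removes 0.887 of that water:
0.887×0.955×(1−α)×1780 = 422.37
(1−α) = 422.37/1507.8 = 0.2801;  α = 0.7199.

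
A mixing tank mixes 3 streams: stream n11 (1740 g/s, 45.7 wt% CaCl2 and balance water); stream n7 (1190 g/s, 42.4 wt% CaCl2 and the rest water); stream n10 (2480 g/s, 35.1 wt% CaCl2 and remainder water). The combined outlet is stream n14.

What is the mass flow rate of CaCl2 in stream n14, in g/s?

2170 g/s

CaCl2 out = CaCl2 in = 1740×0.457 + 1190×0.424 + 2480×0.351 = 2170.2 g/s.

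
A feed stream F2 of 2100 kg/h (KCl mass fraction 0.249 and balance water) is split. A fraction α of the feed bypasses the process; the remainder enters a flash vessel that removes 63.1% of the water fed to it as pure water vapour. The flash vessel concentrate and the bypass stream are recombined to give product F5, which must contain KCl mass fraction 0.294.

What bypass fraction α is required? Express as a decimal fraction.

All 2100×0.249 = 522.9 kg/h of KCl reaches F5, so F5 = 522.9/0.294 = 1778.6 kg/h and vapour = 321.43 kg/h.
The evaporator receives (1−α)·2100 of feed at 0.751 water and removes 0.631 of that water:
0.631×0.751×(1−α)×2100 = 321.43
(1−α) = 321.43/995.15 = 0.3230;  α = 0.6770.

0.677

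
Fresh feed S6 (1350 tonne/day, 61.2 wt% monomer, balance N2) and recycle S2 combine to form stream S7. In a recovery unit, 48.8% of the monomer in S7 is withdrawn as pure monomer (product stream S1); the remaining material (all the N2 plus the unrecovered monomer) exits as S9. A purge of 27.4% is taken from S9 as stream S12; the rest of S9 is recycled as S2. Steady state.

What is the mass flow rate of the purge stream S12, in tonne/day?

N2 enters only via S6 and leaves only via the purge: 1350×0.388 = 0.274×(N2 in S9), and the recovery unit passes all N2, so N2 in S7 = N2 in S9 = 1911.7 tonne/day.
monomer in S7: m_A = 1350×0.612 + (1−0.274)·(1−0.488)·m_A, so m_A = 826.2/0.6283 = 1315 tonne/day.
S9 = (1−0.488)×1315 + 1911.7 = 2585 tonne/day.
Purge S12 = 0.274×2585 = 708.28 tonne/day.

708.3 tonne/day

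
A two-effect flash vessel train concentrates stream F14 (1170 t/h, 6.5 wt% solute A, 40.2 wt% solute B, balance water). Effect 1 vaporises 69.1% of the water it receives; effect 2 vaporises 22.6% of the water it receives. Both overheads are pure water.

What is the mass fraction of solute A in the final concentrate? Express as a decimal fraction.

water in feed = 1170×0.533 = 623.61 t/h.
After stage 1: water left = (1−0.691)×623.61 = 192.7; stream total = 739.09 t/h.
After stage 2: water left = (1−0.226)×192.7 = 149.15; final concentrate = 695.54 t/h.
solute A fraction = 76.05/695.54 = 0.109.

0.109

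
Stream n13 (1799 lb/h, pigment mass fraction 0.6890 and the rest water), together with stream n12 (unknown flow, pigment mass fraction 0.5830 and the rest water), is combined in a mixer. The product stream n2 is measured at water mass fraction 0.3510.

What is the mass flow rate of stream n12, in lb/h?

1090 lb/h

Let n12 be the unknown flow. Total out = 1799 + n12.
water balance: 559.49 + 0.417·n12 = 0.351·(1799 + n12)
(0.417 − 0.351)·n12 = 0.351×1799 − 559.49 = 71.96
n12 = 71.96 / 0.066 = 1090.3 lb/h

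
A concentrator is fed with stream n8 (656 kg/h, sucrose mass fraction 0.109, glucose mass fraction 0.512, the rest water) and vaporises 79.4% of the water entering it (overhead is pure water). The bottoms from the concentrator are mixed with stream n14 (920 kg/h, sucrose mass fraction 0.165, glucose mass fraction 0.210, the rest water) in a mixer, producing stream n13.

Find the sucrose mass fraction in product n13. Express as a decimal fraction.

Vapour removed = 0.794×0.379×656 = 197.41 kg/h; concentrate = 458.59 kg/h.
sucrose reaching the mixer = 71.504 (from concentrate) + 920×0.165 = 223.3 kg/h.
Product flow = 458.59 + 920 = 1378.6 kg/h; sucrose fraction = 0.162.

0.162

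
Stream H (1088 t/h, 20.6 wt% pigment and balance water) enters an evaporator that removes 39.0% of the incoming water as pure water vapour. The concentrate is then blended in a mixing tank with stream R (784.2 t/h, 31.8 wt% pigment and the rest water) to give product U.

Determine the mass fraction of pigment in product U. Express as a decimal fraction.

Vapour removed = 0.390×0.794×1088 = 336.91 t/h; concentrate = 751.09 t/h.
pigment reaching the mixer = 224.13 (from concentrate) + 784.2×0.318 = 473.5 t/h.
Product flow = 751.09 + 784.2 = 1535.3 t/h; pigment fraction = 0.308.

0.308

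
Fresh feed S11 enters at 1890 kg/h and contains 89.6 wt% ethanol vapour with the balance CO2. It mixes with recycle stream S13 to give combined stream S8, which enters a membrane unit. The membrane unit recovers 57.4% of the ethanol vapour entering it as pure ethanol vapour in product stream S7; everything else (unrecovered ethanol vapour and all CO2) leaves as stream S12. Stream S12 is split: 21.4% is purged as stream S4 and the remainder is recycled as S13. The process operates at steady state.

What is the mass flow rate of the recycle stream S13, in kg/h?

1574 kg/h

CO2 enters only via S11 and leaves only via the purge: 1890×0.104 = 0.214×(CO2 in S12), and the membrane unit passes all CO2, so CO2 in S8 = CO2 in S12 = 918.5 kg/h.
ethanol vapour in S8: m_A = 1890×0.896 + (1−0.214)·(1−0.574)·m_A, so m_A = 1693.4/0.6652 = 2545.9 kg/h.
S12 = (1−0.574)×2545.9 + 918.5 = 2003.1 kg/h.
Recycle S13 = (1−0.214)×2003.1 = 1574.4 kg/h.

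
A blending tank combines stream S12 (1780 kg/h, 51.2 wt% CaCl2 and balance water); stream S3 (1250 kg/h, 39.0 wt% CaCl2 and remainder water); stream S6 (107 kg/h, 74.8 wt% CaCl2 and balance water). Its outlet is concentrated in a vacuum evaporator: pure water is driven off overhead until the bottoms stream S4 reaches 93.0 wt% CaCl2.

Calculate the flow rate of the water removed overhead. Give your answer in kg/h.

1547 kg/h

CaCl2 entering = 1780×0.512 + 1250×0.390 + 107×0.748 = 1478.9 kg/h.
All CaCl2 reports to S4, so S4 = 1478.9/0.930 = 1590.2 kg/h.
Total feed = 3137 kg/h; overhead = 3137 − 1590.2 = 1546.8 kg/h.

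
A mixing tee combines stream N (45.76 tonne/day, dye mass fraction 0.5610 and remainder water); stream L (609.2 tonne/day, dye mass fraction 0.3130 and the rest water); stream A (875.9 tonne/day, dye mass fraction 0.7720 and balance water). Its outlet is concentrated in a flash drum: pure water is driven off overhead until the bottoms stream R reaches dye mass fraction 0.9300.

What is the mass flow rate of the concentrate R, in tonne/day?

dye entering = 45.76×0.561 + 609.2×0.313 + 875.9×0.772 = 892.55 tonne/day.
All dye reports to R, so R = 892.55/0.930 = 959.73 tonne/day.

959.7 tonne/day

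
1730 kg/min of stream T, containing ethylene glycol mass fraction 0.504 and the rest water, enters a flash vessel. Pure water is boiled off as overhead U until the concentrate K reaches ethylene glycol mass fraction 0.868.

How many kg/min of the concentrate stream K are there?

ethylene glycol is conserved: 1730×0.504 = 871.92 kg/min all reports to the concentrate.
Concentrate = 871.92/(target fraction) = 1004.5 kg/min.

1005 kg/min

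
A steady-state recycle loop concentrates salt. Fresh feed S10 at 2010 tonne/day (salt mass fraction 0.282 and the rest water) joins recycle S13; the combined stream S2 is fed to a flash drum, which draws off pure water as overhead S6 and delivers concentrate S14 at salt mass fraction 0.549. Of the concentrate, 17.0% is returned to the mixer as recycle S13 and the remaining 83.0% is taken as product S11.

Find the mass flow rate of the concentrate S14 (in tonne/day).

Overall salt balance (none leaves overhead): salt in fresh feed = salt in product, i.e. 2010×0.282 = (1−0.170)·S14·0.549.
S14 = 566.82/(0.549×0.830) = 1243.9 tonne/day.

1244 tonne/day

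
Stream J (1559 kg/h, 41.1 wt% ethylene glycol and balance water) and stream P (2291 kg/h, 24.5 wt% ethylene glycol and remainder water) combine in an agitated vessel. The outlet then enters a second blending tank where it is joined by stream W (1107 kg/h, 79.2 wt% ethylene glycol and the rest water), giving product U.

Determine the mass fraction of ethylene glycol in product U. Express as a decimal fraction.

0.4194

Overall, product flow = 4957 kg/h.
ethylene glycol in = 1559×0.411 + 2291×0.245 + 1107×0.792 = 2078.8 kg/h.
ethylene glycol fraction in U = 0.4194.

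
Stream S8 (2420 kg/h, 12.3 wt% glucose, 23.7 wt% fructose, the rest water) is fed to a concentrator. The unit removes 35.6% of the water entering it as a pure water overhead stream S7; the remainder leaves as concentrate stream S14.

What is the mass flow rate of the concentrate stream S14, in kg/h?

water entering = 2420×0.640 = 1548.8 kg/h; overhead removed = 0.356×1548.8 = 551.37 kg/h.
Concentrate = 2420 − 551.37 = 1868.6 kg/h.

1869 kg/h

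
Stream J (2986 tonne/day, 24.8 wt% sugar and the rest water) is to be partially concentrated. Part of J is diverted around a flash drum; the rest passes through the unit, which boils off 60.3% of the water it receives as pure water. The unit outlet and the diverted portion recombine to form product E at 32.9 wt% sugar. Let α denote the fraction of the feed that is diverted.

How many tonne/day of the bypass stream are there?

1365 tonne/day

All 2986×0.248 = 740.53 tonne/day of sugar reaches E, so E = 740.53/0.329 = 2250.8 tonne/day and vapour = 735.16 tonne/day.
The evaporator receives (1−α)·2986 of feed at 0.752 water and removes 0.603 of that water:
0.603×0.752×(1−α)×2986 = 735.16
(1−α) = 735.16/1354 = 0.5429;  α = 0.4571.
Bypass flow = 0.4571×2986 = 1364.8 tonne/day.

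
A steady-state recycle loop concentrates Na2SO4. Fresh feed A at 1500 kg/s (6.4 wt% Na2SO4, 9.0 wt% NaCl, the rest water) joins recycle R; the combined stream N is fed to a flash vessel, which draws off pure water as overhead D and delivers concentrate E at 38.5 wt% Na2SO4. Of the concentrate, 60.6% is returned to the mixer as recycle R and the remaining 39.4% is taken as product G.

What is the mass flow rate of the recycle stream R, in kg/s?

Overall Na2SO4 balance (none leaves overhead): Na2SO4 in fresh feed = Na2SO4 in product, i.e. 1500×0.064 = (1−0.606)·E·0.385.
E = 96/(0.385×0.394) = 632.87 kg/s.
Recycle R = 0.606×632.87 = 383.52 kg/s.

383.5 kg/s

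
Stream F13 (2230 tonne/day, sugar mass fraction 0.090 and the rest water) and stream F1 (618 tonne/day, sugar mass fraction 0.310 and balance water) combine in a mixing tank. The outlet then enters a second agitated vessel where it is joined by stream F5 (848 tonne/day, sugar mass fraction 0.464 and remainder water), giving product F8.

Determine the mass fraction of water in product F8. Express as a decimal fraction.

0.787

Overall, product flow = 3696 tonne/day.
water in = 2230×0.910 + 618×0.690 + 848×0.536 = 2910.2 tonne/day.
water fraction in F8 = 0.787.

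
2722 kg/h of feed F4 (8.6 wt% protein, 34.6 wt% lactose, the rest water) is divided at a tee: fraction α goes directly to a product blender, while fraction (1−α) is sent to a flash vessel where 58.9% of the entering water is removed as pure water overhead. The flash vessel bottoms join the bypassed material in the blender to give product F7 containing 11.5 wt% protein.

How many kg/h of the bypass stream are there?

All 2722×0.086 = 234.09 kg/h of protein reaches F7, so F7 = 234.09/0.115 = 2035.6 kg/h and vapour = 686.42 kg/h.
The evaporator receives (1−α)·2722 of feed at 0.568 water and removes 0.589 of that water:
0.589×0.568×(1−α)×2722 = 686.42
(1−α) = 686.42/910.65 = 0.7538;  α = 0.2462.
Bypass flow = 0.2462×2722 = 670.25 kg/h.

670.2 kg/h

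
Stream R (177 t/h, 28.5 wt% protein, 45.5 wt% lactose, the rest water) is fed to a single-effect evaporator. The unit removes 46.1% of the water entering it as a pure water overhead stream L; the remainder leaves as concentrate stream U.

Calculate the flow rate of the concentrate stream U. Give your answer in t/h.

water entering = 177×0.260 = 46.02 t/h; overhead removed = 0.461×46.02 = 21.215 t/h.
Concentrate = 177 − 21.215 = 155.78 t/h.

155.8 t/h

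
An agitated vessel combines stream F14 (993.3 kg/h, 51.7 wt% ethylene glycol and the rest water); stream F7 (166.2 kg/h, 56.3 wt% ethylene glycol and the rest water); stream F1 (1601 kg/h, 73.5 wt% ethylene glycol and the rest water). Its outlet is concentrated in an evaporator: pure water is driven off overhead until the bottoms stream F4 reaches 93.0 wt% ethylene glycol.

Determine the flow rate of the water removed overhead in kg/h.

842.4 kg/h

ethylene glycol entering = 993.3×0.517 + 166.2×0.563 + 1601×0.735 = 1783.8 kg/h.
All ethylene glycol reports to F4, so F4 = 1783.8/0.930 = 1918.1 kg/h.
Total feed = 2760.5 kg/h; overhead = 2760.5 − 1918.1 = 842.39 kg/h.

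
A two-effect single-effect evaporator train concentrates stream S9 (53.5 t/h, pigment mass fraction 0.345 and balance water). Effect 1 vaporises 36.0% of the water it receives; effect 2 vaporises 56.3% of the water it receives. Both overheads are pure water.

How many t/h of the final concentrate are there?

28.26 t/h

water in feed = 53.5×0.655 = 35.043 t/h.
After stage 1: water left = (1−0.360)×35.043 = 22.427; stream total = 40.885 t/h.
After stage 2: water left = (1−0.563)×22.427 = 9.8007; final concentrate = 28.258 t/h.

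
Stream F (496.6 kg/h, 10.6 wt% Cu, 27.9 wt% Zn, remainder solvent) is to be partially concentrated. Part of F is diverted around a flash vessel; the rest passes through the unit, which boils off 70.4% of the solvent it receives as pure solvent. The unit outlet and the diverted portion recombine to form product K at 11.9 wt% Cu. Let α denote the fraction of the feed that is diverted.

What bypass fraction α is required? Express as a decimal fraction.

0.748

All 496.6×0.106 = 52.64 kg/h of Cu reaches K, so K = 52.64/0.119 = 442.35 kg/h and vapour = 54.25 kg/h.
The evaporator receives (1−α)·496.6 of feed at 0.615 solvent and removes 0.704 of that solvent:
0.704×0.615×(1−α)×496.6 = 54.25
(1−α) = 54.25/215.01 = 0.2523;  α = 0.7477.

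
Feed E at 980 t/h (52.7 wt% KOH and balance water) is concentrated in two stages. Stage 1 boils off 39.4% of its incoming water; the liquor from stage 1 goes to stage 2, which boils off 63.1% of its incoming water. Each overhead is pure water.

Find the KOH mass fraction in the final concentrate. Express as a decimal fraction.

0.833

water in feed = 980×0.473 = 463.54 t/h.
After stage 1: water left = (1−0.394)×463.54 = 280.91; stream total = 797.37 t/h.
After stage 2: water left = (1−0.631)×280.91 = 103.65; final concentrate = 620.11 t/h.
KOH fraction = 516.46/620.11 = 0.833.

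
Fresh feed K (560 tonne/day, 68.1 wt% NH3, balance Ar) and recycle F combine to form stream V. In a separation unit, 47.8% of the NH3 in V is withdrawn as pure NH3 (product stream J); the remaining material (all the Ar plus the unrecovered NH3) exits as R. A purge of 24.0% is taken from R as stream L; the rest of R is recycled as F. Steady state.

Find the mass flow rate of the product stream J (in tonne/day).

302.2 tonne/day

NH3 in V: m_A = 560×0.681 + (1−0.240)·(1−0.478)·m_A, so m_A = 381.36/0.6033 = 632.14 tonne/day.
Product J = 0.478×632.14 = 302.16 tonne/day.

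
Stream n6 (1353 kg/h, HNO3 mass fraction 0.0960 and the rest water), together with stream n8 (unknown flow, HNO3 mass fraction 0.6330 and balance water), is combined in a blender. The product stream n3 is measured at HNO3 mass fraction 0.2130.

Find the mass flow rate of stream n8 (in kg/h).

376.9 kg/h

Let n8 be the unknown flow. Total out = 1353 + n8.
HNO3 balance: 129.89 + 0.633·n8 = 0.213·(1353 + n8)
(0.633 − 0.213)·n8 = 0.213×1353 − 129.89 = 158.3
n8 = 158.3 / 0.420 = 376.91 kg/h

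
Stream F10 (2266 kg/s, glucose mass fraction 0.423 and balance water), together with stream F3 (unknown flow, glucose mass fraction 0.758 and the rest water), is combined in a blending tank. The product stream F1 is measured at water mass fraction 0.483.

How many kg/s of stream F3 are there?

883.8 kg/s

Let F3 be the unknown flow. Total out = 2266 + F3.
water balance: 1307.5 + 0.242·F3 = 0.483·(2266 + F3)
(0.242 − 0.483)·F3 = 0.483×2266 − 1307.5 = -213
F3 = -213 / -0.241 = 883.83 kg/s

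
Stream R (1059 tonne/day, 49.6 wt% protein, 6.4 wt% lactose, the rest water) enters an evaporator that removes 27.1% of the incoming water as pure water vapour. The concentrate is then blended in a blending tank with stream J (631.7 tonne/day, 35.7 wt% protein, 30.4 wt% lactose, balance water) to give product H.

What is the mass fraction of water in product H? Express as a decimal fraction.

Vapour removed = 0.271×0.440×1059 = 126.28 tonne/day; concentrate = 932.72 tonne/day.
water reaching the mixer = 339.68 (from concentrate) + 631.7×0.339 = 553.83 tonne/day.
Product flow = 932.72 + 631.7 = 1564.4 tonne/day; water fraction = 0.354.

0.354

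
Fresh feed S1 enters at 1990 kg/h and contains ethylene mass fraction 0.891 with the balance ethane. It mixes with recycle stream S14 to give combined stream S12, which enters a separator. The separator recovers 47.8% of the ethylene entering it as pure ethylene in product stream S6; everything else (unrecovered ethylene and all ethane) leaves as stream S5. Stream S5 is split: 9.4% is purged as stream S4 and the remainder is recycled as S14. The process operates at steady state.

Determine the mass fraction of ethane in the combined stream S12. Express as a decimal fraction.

0.407

ethane enters only via S1 and leaves only via the purge: 1990×0.109 = 0.094×(ethane in S5), and the separator passes all ethane, so ethane in S12 = ethane in S5 = 2307.6 kg/h.
ethylene in S12: m_A = 1990×0.891 + (1−0.094)·(1−0.478)·m_A, so m_A = 1773.1/0.5271 = 3364.1 kg/h.
S12 = 3364.1 + 2307.6 = 5671.6 kg/h.
ethane fraction in S12 = 2307.6/5671.6 = 0.407.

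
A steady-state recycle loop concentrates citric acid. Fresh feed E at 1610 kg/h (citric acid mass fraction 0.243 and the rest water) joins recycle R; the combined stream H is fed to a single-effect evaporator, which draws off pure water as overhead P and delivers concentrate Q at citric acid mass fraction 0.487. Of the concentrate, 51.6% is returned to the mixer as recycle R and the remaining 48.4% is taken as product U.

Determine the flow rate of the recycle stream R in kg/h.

856.5 kg/h

Overall citric acid balance (none leaves overhead): citric acid in fresh feed = citric acid in product, i.e. 1610×0.243 = (1−0.516)·Q·0.487.
Q = 391.23/(0.487×0.484) = 1659.8 kg/h.
Recycle R = 0.516×1659.8 = 856.46 kg/h.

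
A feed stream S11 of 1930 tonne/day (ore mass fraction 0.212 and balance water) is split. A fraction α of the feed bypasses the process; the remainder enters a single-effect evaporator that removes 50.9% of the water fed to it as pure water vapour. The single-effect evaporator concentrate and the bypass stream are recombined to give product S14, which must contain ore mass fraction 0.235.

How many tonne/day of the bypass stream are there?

1459 tonne/day

All 1930×0.212 = 409.16 tonne/day of ore reaches S14, so S14 = 409.16/0.235 = 1741.1 tonne/day and vapour = 188.89 tonne/day.
The evaporator receives (1−α)·1930 of feed at 0.788 water and removes 0.509 of that water:
0.509×0.788×(1−α)×1930 = 188.89
(1−α) = 188.89/774.11 = 0.2440;  α = 0.7560.
Bypass flow = 0.7560×1930 = 1459.1 tonne/day.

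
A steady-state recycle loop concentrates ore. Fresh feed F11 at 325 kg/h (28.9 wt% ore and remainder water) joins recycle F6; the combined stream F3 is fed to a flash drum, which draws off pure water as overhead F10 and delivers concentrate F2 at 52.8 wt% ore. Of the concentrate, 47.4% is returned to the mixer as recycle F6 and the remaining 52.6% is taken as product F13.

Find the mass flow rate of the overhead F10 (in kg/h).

Overall ore balance (none leaves overhead): ore in fresh feed = ore in product, i.e. 325×0.289 = (1−0.474)·F2·0.528.
F2 = 93.925/(0.528×0.526) = 338.19 kg/h.
Recycle F6 = 0.474×338.19 = 160.3 kg/h.
Combined feed F3 = 325 + 160.3 = 485.3 kg/h.
Overhead F10 = F3 − F2 = 485.3 − 338.19 = 147.11 kg/h.

147.1 kg/h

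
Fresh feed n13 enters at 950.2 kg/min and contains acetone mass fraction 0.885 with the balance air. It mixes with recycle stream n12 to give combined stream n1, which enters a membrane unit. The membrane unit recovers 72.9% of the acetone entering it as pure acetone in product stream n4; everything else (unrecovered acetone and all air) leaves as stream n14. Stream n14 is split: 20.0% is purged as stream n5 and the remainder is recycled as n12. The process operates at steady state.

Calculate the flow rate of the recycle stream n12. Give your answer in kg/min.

669.9 kg/min

air enters only via n13 and leaves only via the purge: 950.2×0.115 = 0.200×(air in n14), and the membrane unit passes all air, so air in n1 = air in n14 = 546.37 kg/min.
acetone in n1: m_A = 950.2×0.885 + (1−0.200)·(1−0.729)·m_A, so m_A = 840.93/0.7832 = 1073.7 kg/min.
n14 = (1−0.729)×1073.7 + 546.37 = 837.34 kg/min.
Recycle n12 = (1−0.200)×837.34 = 669.87 kg/min.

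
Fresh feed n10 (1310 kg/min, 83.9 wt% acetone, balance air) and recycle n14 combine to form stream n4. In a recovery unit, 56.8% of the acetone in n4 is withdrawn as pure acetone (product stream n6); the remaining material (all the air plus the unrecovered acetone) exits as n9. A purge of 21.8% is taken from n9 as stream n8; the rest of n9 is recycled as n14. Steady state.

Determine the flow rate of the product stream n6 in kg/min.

942.8 kg/min

acetone in n4: m_A = 1310×0.839 + (1−0.218)·(1−0.568)·m_A, so m_A = 1099.1/0.6622 = 1659.8 kg/min.
Product n6 = 0.568×1659.8 = 942.78 kg/min.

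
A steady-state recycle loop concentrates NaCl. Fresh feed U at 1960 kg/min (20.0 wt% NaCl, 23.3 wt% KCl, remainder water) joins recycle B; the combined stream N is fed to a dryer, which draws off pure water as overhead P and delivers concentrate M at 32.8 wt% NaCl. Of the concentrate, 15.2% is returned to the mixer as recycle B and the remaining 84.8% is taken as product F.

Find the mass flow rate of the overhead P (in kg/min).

764.9 kg/min

Overall NaCl balance (none leaves overhead): NaCl in fresh feed = NaCl in product, i.e. 1960×0.200 = (1−0.152)·M·0.328.
M = 392/(0.328×0.848) = 1409.3 kg/min.
Recycle B = 0.152×1409.3 = 214.22 kg/min.
Combined feed N = 1960 + 214.22 = 2174.2 kg/min.
Overhead P = N − M = 2174.2 − 1409.3 = 764.88 kg/min.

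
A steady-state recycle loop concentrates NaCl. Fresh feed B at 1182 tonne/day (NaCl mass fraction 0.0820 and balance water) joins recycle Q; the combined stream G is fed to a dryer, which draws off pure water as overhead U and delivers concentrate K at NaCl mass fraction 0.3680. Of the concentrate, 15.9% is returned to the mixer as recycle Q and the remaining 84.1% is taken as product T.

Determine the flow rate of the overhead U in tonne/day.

918.6 tonne/day

Overall NaCl balance (none leaves overhead): NaCl in fresh feed = NaCl in product, i.e. 1182×0.082 = (1−0.159)·K·0.368.
K = 96.924/(0.368×0.841) = 313.18 tonne/day.
Recycle Q = 0.159×313.18 = 49.795 tonne/day.
Combined feed G = 1182 + 49.795 = 1231.8 tonne/day.
Overhead U = G − K = 1231.8 − 313.18 = 918.62 tonne/day.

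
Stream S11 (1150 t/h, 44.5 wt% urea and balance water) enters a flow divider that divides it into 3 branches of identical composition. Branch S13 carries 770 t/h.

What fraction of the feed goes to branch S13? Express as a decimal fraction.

0.670

Fraction to S13 = 770/1150 = 0.6696.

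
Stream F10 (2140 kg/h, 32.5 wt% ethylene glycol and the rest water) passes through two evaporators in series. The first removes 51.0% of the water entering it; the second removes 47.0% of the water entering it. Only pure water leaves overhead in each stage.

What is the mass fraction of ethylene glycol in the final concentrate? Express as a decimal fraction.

0.6496

water in feed = 2140×0.675 = 1444.5 kg/h.
After stage 1: water left = (1−0.510)×1444.5 = 707.8; stream total = 1403.3 kg/h.
After stage 2: water left = (1−0.470)×707.8 = 375.14; final concentrate = 1070.6 kg/h.
ethylene glycol fraction = 695.5/1070.6 = 0.6496.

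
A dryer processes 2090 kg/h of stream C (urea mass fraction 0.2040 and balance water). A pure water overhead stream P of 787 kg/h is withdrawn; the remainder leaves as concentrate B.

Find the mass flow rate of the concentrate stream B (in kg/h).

1303 kg/h

Concentrate = 2090 − 787 = 1303 kg/h.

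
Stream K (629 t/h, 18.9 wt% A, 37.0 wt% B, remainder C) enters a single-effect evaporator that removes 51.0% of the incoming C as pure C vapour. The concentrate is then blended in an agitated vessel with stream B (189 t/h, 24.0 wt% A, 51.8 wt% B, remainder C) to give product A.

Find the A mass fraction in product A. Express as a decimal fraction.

0.243

Vapour removed = 0.510×0.441×629 = 141.47 t/h; concentrate = 487.53 t/h.
A reaching the mixer = 118.88 (from concentrate) + 189×0.240 = 164.24 t/h.
Product flow = 487.53 + 189 = 676.53 t/h; A fraction = 0.243.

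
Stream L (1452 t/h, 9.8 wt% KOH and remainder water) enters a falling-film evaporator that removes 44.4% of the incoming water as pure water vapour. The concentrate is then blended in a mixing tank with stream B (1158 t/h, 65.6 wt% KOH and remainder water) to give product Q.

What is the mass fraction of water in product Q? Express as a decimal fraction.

Vapour removed = 0.444×0.902×1452 = 581.51 t/h; concentrate = 870.49 t/h.
water reaching the mixer = 728.2 (from concentrate) + 1158×0.344 = 1126.5 t/h.
Product flow = 870.49 + 1158 = 2028.5 t/h; water fraction = 0.555.

0.555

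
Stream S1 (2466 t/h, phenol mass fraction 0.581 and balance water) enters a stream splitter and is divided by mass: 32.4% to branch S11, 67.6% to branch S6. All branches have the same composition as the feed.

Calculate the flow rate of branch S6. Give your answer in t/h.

Branch S6 flow = 0.676×2466 = 1667 t/h.

1667 t/h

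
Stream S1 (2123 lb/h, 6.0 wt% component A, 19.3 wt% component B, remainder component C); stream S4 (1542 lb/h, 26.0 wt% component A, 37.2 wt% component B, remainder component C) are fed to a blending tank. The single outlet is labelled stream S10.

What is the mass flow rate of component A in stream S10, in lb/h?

528.3 lb/h

component A out = component A in = 2123×0.060 + 1542×0.260 = 528.3 lb/h.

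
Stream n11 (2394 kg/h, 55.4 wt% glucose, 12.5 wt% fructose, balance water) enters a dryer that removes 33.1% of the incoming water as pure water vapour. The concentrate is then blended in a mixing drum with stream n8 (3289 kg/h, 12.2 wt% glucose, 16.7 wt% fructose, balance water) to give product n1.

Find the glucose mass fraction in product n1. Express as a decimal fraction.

0.318

Vapour removed = 0.331×0.321×2394 = 254.36 kg/h; concentrate = 2139.6 kg/h.
glucose reaching the mixer = 1326.3 (from concentrate) + 3289×0.122 = 1727.5 kg/h.
Product flow = 2139.6 + 3289 = 5428.6 kg/h; glucose fraction = 0.318.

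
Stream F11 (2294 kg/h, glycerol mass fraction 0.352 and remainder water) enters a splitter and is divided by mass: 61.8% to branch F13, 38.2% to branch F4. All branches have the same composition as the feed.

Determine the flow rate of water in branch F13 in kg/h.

Branch F13 total = 0.618×2294 = 1417.7 kg/h.
water in F13 = 0.648×1417.7 = 918.66 kg/h.

918.7 kg/h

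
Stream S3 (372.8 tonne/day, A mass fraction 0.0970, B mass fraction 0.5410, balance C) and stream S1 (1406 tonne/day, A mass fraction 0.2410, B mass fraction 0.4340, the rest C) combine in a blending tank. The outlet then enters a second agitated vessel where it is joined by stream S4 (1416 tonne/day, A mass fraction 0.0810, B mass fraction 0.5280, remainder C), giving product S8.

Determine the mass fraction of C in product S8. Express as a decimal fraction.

Overall, product flow = 3194.8 tonne/day.
C in = 372.8×0.362 + 1406×0.325 + 1416×0.391 = 1145.6 tonne/day.
C fraction in S8 = 0.3586.

0.3586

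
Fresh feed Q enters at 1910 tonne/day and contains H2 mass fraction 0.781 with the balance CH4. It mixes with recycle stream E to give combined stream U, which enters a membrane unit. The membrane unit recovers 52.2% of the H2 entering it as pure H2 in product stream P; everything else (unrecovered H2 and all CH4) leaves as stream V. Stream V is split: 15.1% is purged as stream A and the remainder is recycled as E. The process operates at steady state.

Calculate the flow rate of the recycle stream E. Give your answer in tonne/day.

3371 tonne/day

CH4 enters only via Q and leaves only via the purge: 1910×0.219 = 0.151×(CH4 in V), and the membrane unit passes all CH4, so CH4 in U = CH4 in V = 2770.1 tonne/day.
H2 in U: m_A = 1910×0.781 + (1−0.151)·(1−0.522)·m_A, so m_A = 1491.7/0.5942 = 2510.5 tonne/day.
V = (1−0.522)×2510.5 + 2770.1 = 3970.2 tonne/day.
Recycle E = (1−0.151)×3970.2 = 3370.7 tonne/day.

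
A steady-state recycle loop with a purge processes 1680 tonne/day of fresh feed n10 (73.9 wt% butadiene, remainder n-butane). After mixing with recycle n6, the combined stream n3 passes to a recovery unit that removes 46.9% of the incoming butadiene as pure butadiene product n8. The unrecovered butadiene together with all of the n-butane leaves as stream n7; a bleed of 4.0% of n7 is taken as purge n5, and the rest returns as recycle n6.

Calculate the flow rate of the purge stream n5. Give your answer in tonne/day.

n-butane enters only via n10 and leaves only via the purge: 1680×0.261 = 0.040×(n-butane in n7), and the recovery unit passes all n-butane, so n-butane in n3 = n-butane in n7 = 10962 tonne/day.
butadiene in n3: m_A = 1680×0.739 + (1−0.040)·(1−0.469)·m_A, so m_A = 1241.5/0.4902 = 2532.5 tonne/day.
n7 = (1−0.469)×2532.5 + 10962 = 12307 tonne/day.
Purge n5 = 0.040×12307 = 492.27 tonne/day.

492.3 tonne/day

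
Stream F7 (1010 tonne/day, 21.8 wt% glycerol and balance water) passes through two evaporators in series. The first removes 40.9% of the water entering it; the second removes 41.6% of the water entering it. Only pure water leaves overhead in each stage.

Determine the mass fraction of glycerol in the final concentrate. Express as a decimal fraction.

0.447

water in feed = 1010×0.782 = 789.82 tonne/day.
After stage 1: water left = (1−0.409)×789.82 = 466.78; stream total = 686.96 tonne/day.
After stage 2: water left = (1−0.416)×466.78 = 272.6; final concentrate = 492.78 tonne/day.
glycerol fraction = 220.18/492.78 = 0.447.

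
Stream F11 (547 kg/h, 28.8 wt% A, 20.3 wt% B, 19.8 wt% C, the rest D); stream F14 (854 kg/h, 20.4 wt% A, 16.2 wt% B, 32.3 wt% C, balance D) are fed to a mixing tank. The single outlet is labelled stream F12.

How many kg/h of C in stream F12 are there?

C out = C in = 547×0.198 + 854×0.323 = 384.15 kg/h.

384.1 kg/h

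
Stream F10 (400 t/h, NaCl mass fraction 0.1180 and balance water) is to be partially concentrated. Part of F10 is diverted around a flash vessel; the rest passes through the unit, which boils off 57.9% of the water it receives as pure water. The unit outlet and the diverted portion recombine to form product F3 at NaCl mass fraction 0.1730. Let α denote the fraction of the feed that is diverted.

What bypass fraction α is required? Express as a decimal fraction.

0.377

All 400×0.118 = 47.2 t/h of NaCl reaches F3, so F3 = 47.2/0.173 = 272.83 t/h and vapour = 127.17 t/h.
The evaporator receives (1−α)·400 of feed at 0.882 water and removes 0.579 of that water:
0.579×0.882×(1−α)×400 = 127.17
(1−α) = 127.17/204.27 = 0.6225;  α = 0.3775.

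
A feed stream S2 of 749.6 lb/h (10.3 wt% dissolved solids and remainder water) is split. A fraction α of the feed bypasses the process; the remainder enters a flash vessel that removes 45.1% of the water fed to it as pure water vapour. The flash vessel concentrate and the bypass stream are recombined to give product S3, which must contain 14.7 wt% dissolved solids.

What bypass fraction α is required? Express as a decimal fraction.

0.260

All 749.6×0.103 = 77.209 lb/h of dissolved solids reaches S3, so S3 = 77.209/0.147 = 525.23 lb/h and vapour = 224.37 lb/h.
The evaporator receives (1−α)·749.6 of feed at 0.897 water and removes 0.451 of that water:
0.451×0.897×(1−α)×749.6 = 224.37
(1−α) = 224.37/303.25 = 0.7399;  α = 0.2601.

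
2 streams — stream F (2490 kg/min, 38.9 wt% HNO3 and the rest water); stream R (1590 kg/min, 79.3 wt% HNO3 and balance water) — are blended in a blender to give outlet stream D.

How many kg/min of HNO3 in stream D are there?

HNO3 out = HNO3 in = 2490×0.389 + 1590×0.793 = 2229.5 kg/min.

2229 kg/min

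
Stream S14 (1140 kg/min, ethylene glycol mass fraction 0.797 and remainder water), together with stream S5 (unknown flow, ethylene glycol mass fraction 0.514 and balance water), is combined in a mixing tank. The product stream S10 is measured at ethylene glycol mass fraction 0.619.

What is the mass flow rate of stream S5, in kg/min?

Let S5 be the unknown flow. Total out = 1140 + S5.
ethylene glycol balance: 908.58 + 0.514·S5 = 0.619·(1140 + S5)
(0.514 − 0.619)·S5 = 0.619×1140 − 908.58 = -202.92
S5 = -202.92 / -0.105 = 1932.6 kg/min

1933 kg/min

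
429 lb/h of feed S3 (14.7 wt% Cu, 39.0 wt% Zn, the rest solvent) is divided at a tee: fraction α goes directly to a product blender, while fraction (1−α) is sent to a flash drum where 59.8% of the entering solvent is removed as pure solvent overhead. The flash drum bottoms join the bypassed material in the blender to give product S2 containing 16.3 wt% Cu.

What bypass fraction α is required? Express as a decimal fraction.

0.645

All 429×0.147 = 63.063 lb/h of Cu reaches S2, so S2 = 63.063/0.163 = 386.89 lb/h and vapour = 42.11 lb/h.
The evaporator receives (1−α)·429 of feed at 0.463 solvent and removes 0.598 of that solvent:
0.598×0.463×(1−α)×429 = 42.11
(1−α) = 42.11/118.78 = 0.3545;  α = 0.6455.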